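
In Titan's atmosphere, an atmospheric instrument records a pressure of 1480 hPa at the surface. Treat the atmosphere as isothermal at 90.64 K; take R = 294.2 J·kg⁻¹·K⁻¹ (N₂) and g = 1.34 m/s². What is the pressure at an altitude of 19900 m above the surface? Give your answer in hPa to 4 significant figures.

P ≈ 544.5 hPa

Scale height: H = RT/g = 294.2 × 90.64 / 1.34 = 19900 m.
Barometric formula: P = P₀ exp(−z/H).
z/H = 19900/19900 = 1.0000; exp(−1.0000) = 0.36788.
P = 1480 × 0.36788 = 544.46 hPa.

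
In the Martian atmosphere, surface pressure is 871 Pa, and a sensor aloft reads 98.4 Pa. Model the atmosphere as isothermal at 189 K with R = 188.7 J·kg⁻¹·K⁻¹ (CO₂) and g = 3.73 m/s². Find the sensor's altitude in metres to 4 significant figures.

z ≈ 20850 m

Scale height: H = RT/g = 188.7 × 189 / 3.73 = 9561.5 m.
Invert the barometric formula: z = H ln(P₀/P).
P₀/P = 871/98.4 = 8.8516; ln(8.8516) = 2.1806.
z = 9561.5 × 2.1806 = 20850 m.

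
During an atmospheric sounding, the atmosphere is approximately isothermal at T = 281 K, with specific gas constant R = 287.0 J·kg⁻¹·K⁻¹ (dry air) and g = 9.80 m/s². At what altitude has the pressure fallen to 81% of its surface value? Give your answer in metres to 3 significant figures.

z ≈ 1730 m

Scale height: H = RT/g = 287.0 × 281 / 9.80 = 8229.3 m.
Set P/P₀ = exp(−z/H) = 0.81, so z = −H ln(0.81).
−ln(0.81) = 0.21072; z = 8229.3 × 0.21072 = 1734.1 m.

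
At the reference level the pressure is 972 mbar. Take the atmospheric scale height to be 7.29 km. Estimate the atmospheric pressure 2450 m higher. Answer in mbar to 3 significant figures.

P ≈ 695 mbar

Barometric formula: P = P₀ exp(−z/H).
z/H = 2450.0/7290.0 = 0.33608; exp(−0.33608) = 0.71457.
P = 972 × 0.71457 = 694.56 mbar.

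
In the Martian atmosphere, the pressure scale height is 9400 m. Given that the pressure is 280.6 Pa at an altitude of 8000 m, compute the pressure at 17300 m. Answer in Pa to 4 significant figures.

Between two levels, P₂ = P₁ exp(−Δz/H) with Δz = z₂ − z₁.
Δz = 17300 − 8000.0 = 9300.0 m; Δz/H = 9300.0/9400.0 = 0.98936.
P₂ = 280.6 × exp(−0.98936) = 280.6 × 0.37181 = 104.33 Pa.

P ≈ 104.3 Pa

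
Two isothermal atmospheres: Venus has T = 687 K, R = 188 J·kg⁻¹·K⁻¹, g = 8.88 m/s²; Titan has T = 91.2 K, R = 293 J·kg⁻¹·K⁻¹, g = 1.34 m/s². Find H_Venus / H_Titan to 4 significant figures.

H_Venus/H_Titan ≈ 0.7294

H = RT/g for each body.
H_Venus = 188 × 687 / 8.88 = 14545 m.
H_Titan = 293 × 91.2 / 1.34 = 19941 m.
H_Venus/H_Titan = 14545/19941 = 0.72940.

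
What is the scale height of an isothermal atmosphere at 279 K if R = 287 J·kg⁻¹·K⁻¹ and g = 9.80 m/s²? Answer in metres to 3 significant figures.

H ≈ 8170 m

The scale height of an isothermal atmosphere is H = RT/g.
H = 287 × 279 / 9.80 = 80073/9.80 = 8170.7 m.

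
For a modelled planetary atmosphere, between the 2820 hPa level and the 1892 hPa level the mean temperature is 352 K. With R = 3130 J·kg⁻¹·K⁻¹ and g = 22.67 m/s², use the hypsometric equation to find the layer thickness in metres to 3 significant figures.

Δz ≈ 19400 m

Hypsometric equation: Δz = (R T̄/g) ln(P₁/P₂).
R T̄/g = 3130 × 352 / 22.67 = 48600 m.
ln(2820/1892) = ln(1.4905) = 0.39911.
Δz = 48600 × 0.39911 = 19397 m.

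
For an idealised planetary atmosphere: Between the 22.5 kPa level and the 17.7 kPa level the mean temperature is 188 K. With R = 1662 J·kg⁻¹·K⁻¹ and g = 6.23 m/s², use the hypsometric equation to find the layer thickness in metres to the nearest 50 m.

Δz ≈ 12050 m

Hypsometric equation: Δz = (R T̄/g) ln(P₁/P₂).
R T̄/g = 1662 × 188 / 6.23 = 50153 m.
ln(22.5/17.7) = ln(1.2712) = 0.23996.
Δz = 50153 × 0.23996 = 12035 m.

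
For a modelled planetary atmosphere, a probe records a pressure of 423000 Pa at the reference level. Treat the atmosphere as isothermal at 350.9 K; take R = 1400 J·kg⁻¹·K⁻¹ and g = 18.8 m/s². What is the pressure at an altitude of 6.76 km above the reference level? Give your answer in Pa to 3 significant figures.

Scale height: H = RT/g = 1400 × 350.9 / 18.8 = 26131 m.
Barometric formula: P = P₀ exp(−z/H).
z/H = 6760.0/26131 = 0.25870; exp(−0.25870) = 0.77205.
P = 423000 × 0.77205 = 326580 Pa.

P ≈ 327000 Pa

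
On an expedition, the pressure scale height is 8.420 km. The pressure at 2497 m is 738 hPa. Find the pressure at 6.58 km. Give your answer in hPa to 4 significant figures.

Between two levels, P₂ = P₁ exp(−Δz/H) with Δz = z₂ − z₁.
Δz = 6580.0 − 2497.0 = 4083.0 m; Δz/H = 4083.0/8420.0 = 0.48492.
P₂ = 738 × exp(−0.48492) = 738 × 0.61575 = 454.42 hPa.

P ≈ 454.4 hPa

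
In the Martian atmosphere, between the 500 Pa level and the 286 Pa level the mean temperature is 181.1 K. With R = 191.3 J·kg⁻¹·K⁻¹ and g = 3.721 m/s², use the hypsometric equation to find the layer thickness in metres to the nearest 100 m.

Δz ≈ 5200 m

Hypsometric equation: Δz = (R T̄/g) ln(P₁/P₂).
R T̄/g = 191.3 × 181.1 / 3.721 = 9310.5 m.
ln(500/286) = ln(1.7483) = 0.55864.
Δz = 9310.5 × 0.55864 = 5201.2 m.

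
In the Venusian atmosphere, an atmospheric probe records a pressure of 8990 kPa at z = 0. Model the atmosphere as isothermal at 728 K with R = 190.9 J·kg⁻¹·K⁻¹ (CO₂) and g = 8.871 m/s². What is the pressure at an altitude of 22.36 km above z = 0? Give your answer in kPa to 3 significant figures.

Scale height: H = RT/g = 190.9 × 728 / 8.871 = 15666 m.
Barometric formula: P = P₀ exp(−z/H).
z/H = 22360/15666 = 1.4273; exp(−1.4273) = 0.23996.
P = 8990 × 0.23996 = 2157.2 kPa.

P ≈ 2160 kPa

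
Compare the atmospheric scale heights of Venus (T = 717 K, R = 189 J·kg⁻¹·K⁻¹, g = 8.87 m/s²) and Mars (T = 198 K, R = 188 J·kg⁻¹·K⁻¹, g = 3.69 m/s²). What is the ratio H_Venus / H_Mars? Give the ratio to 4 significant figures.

H_Venus/H_Mars ≈ 1.514

H = RT/g for each body.
H_Venus = 189 × 717 / 8.87 = 15278 m.
H_Mars = 188 × 198 / 3.69 = 10088 m.
H_Venus/H_Mars = 15278/10088 = 1.5145.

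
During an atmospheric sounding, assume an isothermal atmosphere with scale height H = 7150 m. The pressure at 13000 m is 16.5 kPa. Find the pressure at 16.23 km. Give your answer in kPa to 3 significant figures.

P ≈ 10.5 kPa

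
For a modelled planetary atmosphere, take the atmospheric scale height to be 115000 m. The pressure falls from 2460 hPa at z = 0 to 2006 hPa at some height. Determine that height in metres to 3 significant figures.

z ≈ 23500 m

Invert the barometric formula: z = H ln(P₀/P).
P₀/P = 2460/2006 = 1.2263; ln(1.2263) = 0.20400.
z = 115000 × 0.20400 = 23460 m.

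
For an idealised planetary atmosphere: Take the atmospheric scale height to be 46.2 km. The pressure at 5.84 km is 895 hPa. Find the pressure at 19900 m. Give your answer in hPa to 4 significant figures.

Between two levels, P₂ = P₁ exp(−Δz/H) with Δz = z₂ − z₁.
Δz = 19900 − 5840.0 = 14060 m; Δz/H = 14060/46200 = 0.30433.
P₂ = 895 × exp(−0.30433) = 895 × 0.73762 = 660.17 hPa.

P ≈ 660.2 hPa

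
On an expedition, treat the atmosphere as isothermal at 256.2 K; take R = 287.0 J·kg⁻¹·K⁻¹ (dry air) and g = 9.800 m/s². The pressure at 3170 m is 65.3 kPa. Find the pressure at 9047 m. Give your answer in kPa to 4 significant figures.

P ≈ 29.84 kPa

Scale height: H = RT/g = 287.0 × 256.2 / 9.800 = 7503.0 m.
Between two levels, P₂ = P₁ exp(−Δz/H) with Δz = z₂ − z₁.
Δz = 9047.0 − 3170.0 = 5877.0 m; Δz/H = 5877.0/7503.0 = 0.78329.
P₂ = 65.3 × exp(−0.78329) = 65.3 × 0.45690 = 29.836 kPa.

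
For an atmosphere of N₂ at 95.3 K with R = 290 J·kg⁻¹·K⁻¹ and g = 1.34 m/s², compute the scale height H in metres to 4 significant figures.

H ≈ 20620 m

The scale height of an isothermal atmosphere is H = RT/g.
H = 290 × 95.3 / 1.34 = 27637/1.34 = 20625 m.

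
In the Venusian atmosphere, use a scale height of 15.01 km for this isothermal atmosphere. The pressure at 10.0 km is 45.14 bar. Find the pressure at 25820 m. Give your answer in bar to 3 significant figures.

P ≈ 15.7 bar

Between two levels, P₂ = P₁ exp(−Δz/H) with Δz = z₂ − z₁.
Δz = 25820 − 10000 = 15820 m; Δz/H = 15820/15010 = 1.0540.
P₂ = 45.14 × exp(−1.0540) = 45.14 × 0.34854 = 15.733 bar.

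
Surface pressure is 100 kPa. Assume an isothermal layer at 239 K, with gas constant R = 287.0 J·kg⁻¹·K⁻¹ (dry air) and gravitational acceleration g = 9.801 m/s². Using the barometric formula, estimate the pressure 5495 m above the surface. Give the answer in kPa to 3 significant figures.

Scale height: H = RT/g = 287.0 × 239 / 9.801 = 6998.6 m.
Barometric formula: P = P₀ exp(−z/H).
z/H = 5495.0/6998.6 = 0.78516; exp(−0.78516) = 0.45605.
P = 100 × 0.45605 = 45.605 kPa.

P ≈ 45.6 kPa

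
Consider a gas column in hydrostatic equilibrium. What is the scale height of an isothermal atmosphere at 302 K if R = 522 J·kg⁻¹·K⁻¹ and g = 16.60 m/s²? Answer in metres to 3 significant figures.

H ≈ 9500 m

The scale height of an isothermal atmosphere is H = RT/g.
H = 522 × 302 / 16.60 = 157640/16.60 = 9496.4 m.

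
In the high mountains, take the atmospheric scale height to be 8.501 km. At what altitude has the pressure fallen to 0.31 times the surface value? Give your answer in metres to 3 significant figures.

Set P/P₀ = exp(−z/H) = 0.31, so z = −H ln(0.31).
−ln(0.31) = 1.1712; z = 8501.0 × 1.1712 = 9956.4 m.

z ≈ 9960 m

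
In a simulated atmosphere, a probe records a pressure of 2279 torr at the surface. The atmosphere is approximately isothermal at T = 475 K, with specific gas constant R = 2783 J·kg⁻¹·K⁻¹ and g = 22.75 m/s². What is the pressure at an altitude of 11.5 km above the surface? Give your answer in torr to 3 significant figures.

P ≈ 1870 torr

Scale height: H = RT/g = 2783 × 475 / 22.75 = 58107 m.
Barometric formula: P = P₀ exp(−z/H).
z/H = 11500/58107 = 0.19791; exp(−0.19791) = 0.82044.
P = 2279 × 0.82044 = 1869.8 torr.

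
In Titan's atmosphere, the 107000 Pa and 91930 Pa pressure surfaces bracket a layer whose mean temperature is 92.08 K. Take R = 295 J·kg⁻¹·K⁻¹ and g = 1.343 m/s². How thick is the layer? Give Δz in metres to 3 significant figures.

Hypsometric equation: Δz = (R T̄/g) ln(P₁/P₂).
R T̄/g = 295 × 92.08 / 1.343 = 20226 m.
ln(107000/91930) = ln(1.1639) = 0.15178.
Δz = 20226 × 0.15178 = 3069.9 m.

Δz ≈ 3070 m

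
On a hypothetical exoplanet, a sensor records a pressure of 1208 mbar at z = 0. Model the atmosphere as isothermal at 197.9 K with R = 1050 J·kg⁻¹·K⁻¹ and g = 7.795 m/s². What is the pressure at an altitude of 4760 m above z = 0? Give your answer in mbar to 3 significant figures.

P ≈ 1010 mbar

Scale height: H = RT/g = 1050 × 197.9 / 7.795 = 26657 m.
Barometric formula: P = P₀ exp(−z/H).
z/H = 4760.0/26657 = 0.17856; exp(−0.17856) = 0.83647.
P = 1208 × 0.83647 = 1010.5 mbar.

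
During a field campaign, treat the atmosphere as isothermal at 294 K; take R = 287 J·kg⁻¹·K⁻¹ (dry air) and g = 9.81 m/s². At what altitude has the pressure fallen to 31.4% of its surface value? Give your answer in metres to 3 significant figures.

z ≈ 9960 m

Scale height: H = RT/g = 287 × 294 / 9.81 = 8601.2 m.
Set P/P₀ = exp(−z/H) = 0.314, so z = −H ln(0.314).
−ln(0.314) = 1.1584; z = 8601.2 × 1.1584 = 9963.6 m.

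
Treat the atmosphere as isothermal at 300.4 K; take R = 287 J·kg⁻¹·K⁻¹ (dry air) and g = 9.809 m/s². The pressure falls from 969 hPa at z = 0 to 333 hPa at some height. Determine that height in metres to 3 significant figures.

Scale height: H = RT/g = 287 × 300.4 / 9.809 = 8789.4 m.
Invert the barometric formula: z = H ln(P₀/P).
P₀/P = 969/333 = 2.9099; ln(2.9099) = 1.0681.
z = 8789.4 × 1.0681 = 9388.0 m.

z ≈ 9390 m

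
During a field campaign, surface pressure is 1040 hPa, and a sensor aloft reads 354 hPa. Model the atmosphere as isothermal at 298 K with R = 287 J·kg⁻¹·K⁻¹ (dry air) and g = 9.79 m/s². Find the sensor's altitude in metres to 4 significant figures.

z ≈ 9415 m

Scale height: H = RT/g = 287 × 298 / 9.79 = 8736.1 m.
Invert the barometric formula: z = H ln(P₀/P).
P₀/P = 1040/354 = 2.9379; ln(2.9379) = 1.0777.
z = 8736.1 × 1.0777 = 9414.9 m.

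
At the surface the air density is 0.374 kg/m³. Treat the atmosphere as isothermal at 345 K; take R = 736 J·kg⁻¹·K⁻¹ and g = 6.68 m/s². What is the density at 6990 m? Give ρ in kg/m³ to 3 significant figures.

ρ ≈ 0.311 kg/m³

Scale height: H = RT/g = 736 × 345 / 6.68 = 38012 m.
In an isothermal atmosphere, density decays like pressure: ρ = ρ₀ exp(−z/H).
z/H = 6990.0/38012 = 0.18389; exp(−0.18389) = 0.83203.
ρ = 0.374 × 0.83203 = 0.31118 kg/m³.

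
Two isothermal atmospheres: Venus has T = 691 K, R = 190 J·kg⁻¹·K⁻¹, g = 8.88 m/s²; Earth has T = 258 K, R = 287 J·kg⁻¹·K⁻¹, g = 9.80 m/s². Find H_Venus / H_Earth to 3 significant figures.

H = RT/g for each body.
H_Venus = 190 × 691 / 8.88 = 14785 m.
H_Earth = 287 × 258 / 9.80 = 7555.7 m.
H_Venus/H_Earth = 14785/7555.7 = 1.9568.

H_Venus/H_Earth ≈ 1.96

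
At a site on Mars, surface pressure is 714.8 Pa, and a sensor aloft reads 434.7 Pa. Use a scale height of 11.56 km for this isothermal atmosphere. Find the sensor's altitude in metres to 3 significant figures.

Invert the barometric formula: z = H ln(P₀/P).
P₀/P = 714.8/434.7 = 1.6444; ln(1.6444) = 0.49738.
z = 11560 × 0.49738 = 5749.7 m.

z ≈ 5750 m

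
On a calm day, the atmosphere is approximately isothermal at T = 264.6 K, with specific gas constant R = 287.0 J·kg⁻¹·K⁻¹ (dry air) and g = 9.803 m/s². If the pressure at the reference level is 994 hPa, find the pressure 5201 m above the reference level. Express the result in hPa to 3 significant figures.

P ≈ 508 hPa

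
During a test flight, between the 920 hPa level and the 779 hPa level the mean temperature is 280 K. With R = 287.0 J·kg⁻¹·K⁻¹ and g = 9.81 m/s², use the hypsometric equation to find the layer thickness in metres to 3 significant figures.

Δz ≈ 1360 m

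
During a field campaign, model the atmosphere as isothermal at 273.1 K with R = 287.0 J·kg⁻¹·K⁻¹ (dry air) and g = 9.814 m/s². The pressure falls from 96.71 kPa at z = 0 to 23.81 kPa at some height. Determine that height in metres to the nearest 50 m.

Scale height: H = RT/g = 287.0 × 273.1 / 9.814 = 7986.5 m.
Invert the barometric formula: z = H ln(P₀/P).
P₀/P = 96.71/23.81 = 4.0617; ln(4.0617) = 1.4016.
z = 7986.5 × 1.4016 = 11194 m.

z ≈ 11200 m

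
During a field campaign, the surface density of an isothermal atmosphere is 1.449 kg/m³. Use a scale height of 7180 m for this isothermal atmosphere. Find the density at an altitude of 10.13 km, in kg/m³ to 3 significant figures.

In an isothermal atmosphere, density decays like pressure: ρ = ρ₀ exp(−z/H).
z/H = 10130/7180.0 = 1.4109; exp(−1.4109) = 0.24392.
ρ = 1.449 × 0.24392 = 0.35344 kg/m³.

ρ ≈ 0.353 kg/m³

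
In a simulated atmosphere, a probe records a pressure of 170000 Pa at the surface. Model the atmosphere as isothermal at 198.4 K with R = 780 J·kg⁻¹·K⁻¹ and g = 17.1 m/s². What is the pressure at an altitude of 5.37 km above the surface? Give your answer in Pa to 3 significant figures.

Scale height: H = RT/g = 780 × 198.4 / 17.1 = 9049.8 m.
Barometric formula: P = P₀ exp(−z/H).
z/H = 5370.0/9049.8 = 0.59338; exp(−0.59338) = 0.55246.
P = 170000 × 0.55246 = 93918 Pa.

P ≈ 93900 Pa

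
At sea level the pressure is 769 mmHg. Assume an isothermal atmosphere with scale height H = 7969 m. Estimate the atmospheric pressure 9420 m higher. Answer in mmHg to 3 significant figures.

Barometric formula: P = P₀ exp(−z/H).
z/H = 9420.0/7969.0 = 1.1821; exp(−1.1821) = 0.30663.
P = 769 × 0.30663 = 235.80 mmHg.

P ≈ 236 mmHg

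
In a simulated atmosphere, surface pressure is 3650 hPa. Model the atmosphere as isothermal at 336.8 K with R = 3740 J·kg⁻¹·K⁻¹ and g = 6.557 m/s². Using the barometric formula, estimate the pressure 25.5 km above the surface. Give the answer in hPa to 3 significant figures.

P ≈ 3200 hPa

Scale height: H = RT/g = 3740 × 336.8 / 6.557 = 192100 m.
Barometric formula: P = P₀ exp(−z/H).
z/H = 25500/192100 = 0.13274; exp(−0.13274) = 0.87569.
P = 3650 × 0.87569 = 3196.3 hPa.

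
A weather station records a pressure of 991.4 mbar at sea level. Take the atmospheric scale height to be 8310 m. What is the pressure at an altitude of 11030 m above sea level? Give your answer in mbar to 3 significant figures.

Barometric formula: P = P₀ exp(−z/H).
z/H = 11030/8310.0 = 1.3273; exp(−1.3273) = 0.26519.
P = 991.4 × 0.26519 = 262.91 mbar.

P ≈ 263 mbar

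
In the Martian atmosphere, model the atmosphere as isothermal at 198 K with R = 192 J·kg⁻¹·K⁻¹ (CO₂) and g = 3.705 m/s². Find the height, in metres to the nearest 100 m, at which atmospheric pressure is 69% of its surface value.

Scale height: H = RT/g = 192 × 198 / 3.705 = 10261 m.
Set P/P₀ = exp(−z/H) = 0.69, so z = −H ln(0.69).
−ln(0.69) = 0.37106; z = 10261 × 0.37106 = 3807.4 m.

z ≈ 3800 m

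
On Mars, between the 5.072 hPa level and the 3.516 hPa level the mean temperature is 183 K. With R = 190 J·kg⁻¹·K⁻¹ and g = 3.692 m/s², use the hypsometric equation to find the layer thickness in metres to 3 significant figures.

Δz ≈ 3450 m

Hypsometric equation: Δz = (R T̄/g) ln(P₁/P₂).
R T̄/g = 190 × 183 / 3.692 = 9417.7 m.
ln(5.072/3.516) = ln(1.4425) = 0.36638.
Δz = 9417.7 × 0.36638 = 3450.5 m.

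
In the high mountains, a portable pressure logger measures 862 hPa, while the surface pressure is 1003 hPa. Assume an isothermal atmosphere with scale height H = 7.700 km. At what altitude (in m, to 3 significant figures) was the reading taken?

Invert the barometric formula: z = H ln(P₀/P).
P₀/P = 1003/862 = 1.1636; ln(1.1636) = 0.15152.
z = 7700.0 × 0.15152 = 1166.7 m.

z ≈ 1170 m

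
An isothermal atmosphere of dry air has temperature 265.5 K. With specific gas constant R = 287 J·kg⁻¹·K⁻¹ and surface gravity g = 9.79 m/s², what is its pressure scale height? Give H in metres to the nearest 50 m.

The scale height of an isothermal atmosphere is H = RT/g.
H = 287 × 265.5 / 9.79 = 76198/9.79 = 7783.2 m.

H ≈ 7800 m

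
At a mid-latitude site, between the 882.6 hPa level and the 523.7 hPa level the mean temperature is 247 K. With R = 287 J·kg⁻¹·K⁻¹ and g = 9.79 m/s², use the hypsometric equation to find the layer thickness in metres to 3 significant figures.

Δz ≈ 3780 m

Hypsometric equation: Δz = (R T̄/g) ln(P₁/P₂).
R T̄/g = 287 × 247 / 9.79 = 7241.0 m.
ln(882.6/523.7) = ln(1.6853) = 0.52194.
Δz = 7241.0 × 0.52194 = 3779.4 m.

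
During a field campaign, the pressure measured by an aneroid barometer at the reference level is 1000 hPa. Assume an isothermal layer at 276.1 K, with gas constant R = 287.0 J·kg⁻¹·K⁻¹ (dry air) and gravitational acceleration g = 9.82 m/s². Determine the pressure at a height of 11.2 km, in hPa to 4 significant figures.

Scale height: H = RT/g = 287.0 × 276.1 / 9.82 = 8069.3 m.
Barometric formula: P = P₀ exp(−z/H).
z/H = 11200/8069.3 = 1.3880; exp(−1.3880) = 0.24957.
P = 1000 × 0.24957 = 249.57 hPa.

P ≈ 249.6 hPa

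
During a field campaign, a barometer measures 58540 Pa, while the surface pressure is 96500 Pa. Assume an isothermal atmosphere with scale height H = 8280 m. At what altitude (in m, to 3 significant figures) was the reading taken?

z ≈ 4140 m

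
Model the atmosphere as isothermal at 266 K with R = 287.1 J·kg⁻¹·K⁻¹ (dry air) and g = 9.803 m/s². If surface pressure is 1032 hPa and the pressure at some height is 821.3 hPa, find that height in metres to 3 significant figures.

Scale height: H = RT/g = 287.1 × 266 / 9.803 = 7790.3 m.
Invert the barometric formula: z = H ln(P₀/P).
P₀/P = 1032/821.3 = 1.2565; ln(1.2565) = 0.22833.
z = 7790.3 × 0.22833 = 1778.8 m.

z ≈ 1780 m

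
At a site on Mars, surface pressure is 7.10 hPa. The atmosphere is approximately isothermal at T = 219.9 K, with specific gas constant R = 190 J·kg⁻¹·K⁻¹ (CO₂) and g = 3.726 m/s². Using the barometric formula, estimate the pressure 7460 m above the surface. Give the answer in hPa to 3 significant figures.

P ≈ 3.65 hPa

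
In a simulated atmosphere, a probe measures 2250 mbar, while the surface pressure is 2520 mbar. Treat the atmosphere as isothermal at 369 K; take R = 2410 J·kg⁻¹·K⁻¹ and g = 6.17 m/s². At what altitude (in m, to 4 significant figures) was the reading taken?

z ≈ 16330 m

Scale height: H = RT/g = 2410 × 369 / 6.17 = 144130 m.
Invert the barometric formula: z = H ln(P₀/P).
P₀/P = 2520/2250 = 1.1200; ln(1.1200) = 0.11333.
z = 144130 × 0.11333 = 16334 m.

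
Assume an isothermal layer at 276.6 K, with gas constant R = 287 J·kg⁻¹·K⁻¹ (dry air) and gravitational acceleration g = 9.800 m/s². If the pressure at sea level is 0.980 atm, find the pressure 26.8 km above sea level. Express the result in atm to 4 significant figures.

Scale height: H = RT/g = 287 × 276.6 / 9.800 = 8100.4 m.
Barometric formula: P = P₀ exp(−z/H).
z/H = 26800/8100.4 = 3.3085; exp(−3.3085) = 0.036571.
P = 0.980 × 0.036571 = 0.035840 atm.

P ≈ 0.03584 atm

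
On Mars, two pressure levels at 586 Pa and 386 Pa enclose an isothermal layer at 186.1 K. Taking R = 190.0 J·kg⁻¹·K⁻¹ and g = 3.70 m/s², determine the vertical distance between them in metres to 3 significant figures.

Hypsometric equation: Δz = (R T̄/g) ln(P₁/P₂).
R T̄/g = 190.0 × 186.1 / 3.70 = 9556.5 m.
ln(586/386) = ln(1.5181) = 0.41746.
Δz = 9556.5 × 0.41746 = 3989.5 m.

Δz ≈ 3990 m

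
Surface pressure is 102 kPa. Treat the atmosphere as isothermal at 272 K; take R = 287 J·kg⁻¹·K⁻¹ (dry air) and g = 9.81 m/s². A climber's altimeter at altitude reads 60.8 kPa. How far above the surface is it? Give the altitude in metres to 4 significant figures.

Scale height: H = RT/g = 287 × 272 / 9.81 = 7957.6 m.
Invert the barometric formula: z = H ln(P₀/P).
P₀/P = 102/60.8 = 1.6776; ln(1.6776) = 0.51736.
z = 7957.6 × 0.51736 = 4116.9 m.

z ≈ 4117 m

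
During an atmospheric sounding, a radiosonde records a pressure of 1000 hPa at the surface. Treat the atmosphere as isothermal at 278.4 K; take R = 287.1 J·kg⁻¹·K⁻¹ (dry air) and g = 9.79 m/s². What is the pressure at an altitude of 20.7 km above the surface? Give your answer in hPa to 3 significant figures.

P ≈ 79.2 hPa

Scale height: H = RT/g = 287.1 × 278.4 / 9.79 = 8164.3 m.
Barometric formula: P = P₀ exp(−z/H).
z/H = 20700/8164.3 = 2.5354; exp(−2.5354) = 0.079230.
P = 1000 × 0.079230 = 79.230 hPa.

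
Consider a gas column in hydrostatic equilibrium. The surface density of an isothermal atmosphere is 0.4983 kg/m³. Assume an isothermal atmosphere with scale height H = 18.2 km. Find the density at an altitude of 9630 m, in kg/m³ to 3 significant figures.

ρ ≈ 0.294 kg/m³

In an isothermal atmosphere, density decays like pressure: ρ = ρ₀ exp(−z/H).
z/H = 9630.0/18200 = 0.52912; exp(−0.52912) = 0.58912.
ρ = 0.4983 × 0.58912 = 0.29356 kg/m³.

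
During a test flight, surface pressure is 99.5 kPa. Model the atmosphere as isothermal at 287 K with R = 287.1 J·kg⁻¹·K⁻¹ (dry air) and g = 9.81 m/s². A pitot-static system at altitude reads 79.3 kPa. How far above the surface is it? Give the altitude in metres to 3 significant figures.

Scale height: H = RT/g = 287.1 × 287 / 9.81 = 8399.4 m.
Invert the barometric formula: z = H ln(P₀/P).
P₀/P = 99.5/79.3 = 1.2547; ln(1.2547) = 0.22690.
z = 8399.4 × 0.22690 = 1905.8 m.

z ≈ 1910 m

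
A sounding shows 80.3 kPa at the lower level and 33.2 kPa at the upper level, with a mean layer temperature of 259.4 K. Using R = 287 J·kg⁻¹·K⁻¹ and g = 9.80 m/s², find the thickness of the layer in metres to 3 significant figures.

Hypsometric equation: Δz = (R T̄/g) ln(P₁/P₂).
R T̄/g = 287 × 259.4 / 9.80 = 7596.7 m.
ln(80.3/33.2) = ln(2.4187) = 0.88323.
Δz = 7596.7 × 0.88323 = 6709.6 m.

Δz ≈ 6710 m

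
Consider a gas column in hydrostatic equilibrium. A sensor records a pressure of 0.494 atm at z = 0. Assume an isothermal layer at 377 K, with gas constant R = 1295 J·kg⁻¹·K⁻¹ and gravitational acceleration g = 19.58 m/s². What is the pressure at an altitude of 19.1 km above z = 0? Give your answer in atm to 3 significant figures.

Scale height: H = RT/g = 1295 × 377 / 19.58 = 24934 m.
Barometric formula: P = P₀ exp(−z/H).
z/H = 19100/24934 = 0.76602; exp(−0.76602) = 0.46486.
P = 0.494 × 0.46486 = 0.22964 atm.

P ≈ 0.230 atm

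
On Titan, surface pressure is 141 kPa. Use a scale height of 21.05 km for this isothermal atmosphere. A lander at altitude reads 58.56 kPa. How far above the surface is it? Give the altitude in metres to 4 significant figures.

z ≈ 18500 m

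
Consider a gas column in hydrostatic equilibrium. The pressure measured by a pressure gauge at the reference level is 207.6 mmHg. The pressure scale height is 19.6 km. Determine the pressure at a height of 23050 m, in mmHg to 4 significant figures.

P ≈ 64.05 mmHg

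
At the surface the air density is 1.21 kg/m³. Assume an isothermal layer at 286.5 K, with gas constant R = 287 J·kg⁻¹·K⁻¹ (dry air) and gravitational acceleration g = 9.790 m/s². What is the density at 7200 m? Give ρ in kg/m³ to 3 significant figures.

ρ ≈ 0.513 kg/m³

Scale height: H = RT/g = 287 × 286.5 / 9.790 = 8398.9 m.
In an isothermal atmosphere, density decays like pressure: ρ = ρ₀ exp(−z/H).
z/H = 7200.0/8398.9 = 0.85726; exp(−0.85726) = 0.42432.
ρ = 1.21 × 0.42432 = 0.51343 kg/m³.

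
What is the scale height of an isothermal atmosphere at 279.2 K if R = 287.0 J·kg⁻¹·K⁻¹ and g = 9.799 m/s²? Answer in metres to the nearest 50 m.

The scale height of an isothermal atmosphere is H = RT/g.
H = 287.0 × 279.2 / 9.799 = 80130/9.799 = 8177.4 m.

H ≈ 8200 m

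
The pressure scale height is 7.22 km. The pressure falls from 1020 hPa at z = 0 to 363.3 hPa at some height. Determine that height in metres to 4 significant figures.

Invert the barometric formula: z = H ln(P₀/P).
P₀/P = 1020/363.3 = 2.8076; ln(2.8076) = 1.0323.
z = 7220.0 × 1.0323 = 7453.2 m.

z ≈ 7453 m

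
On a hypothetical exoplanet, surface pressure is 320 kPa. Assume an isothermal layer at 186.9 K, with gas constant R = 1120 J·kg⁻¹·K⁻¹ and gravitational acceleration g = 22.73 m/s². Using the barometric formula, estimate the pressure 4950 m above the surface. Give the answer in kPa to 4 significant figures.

Scale height: H = RT/g = 1120 × 186.9 / 22.73 = 9209.3 m.
Barometric formula: P = P₀ exp(−z/H).
z/H = 4950.0/9209.3 = 0.53750; exp(−0.53750) = 0.58421.
P = 320 × 0.58421 = 186.95 kPa.

P ≈ 186.9 kPa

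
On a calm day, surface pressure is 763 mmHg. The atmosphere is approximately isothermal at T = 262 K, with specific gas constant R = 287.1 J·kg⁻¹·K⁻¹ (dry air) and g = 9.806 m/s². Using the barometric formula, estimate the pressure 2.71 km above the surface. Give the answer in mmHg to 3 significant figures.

P ≈ 536 mmHg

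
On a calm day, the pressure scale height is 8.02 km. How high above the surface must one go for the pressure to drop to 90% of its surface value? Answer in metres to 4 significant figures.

z ≈ 845.0 m

Set P/P₀ = exp(−z/H) = 0.9, so z = −H ln(0.9).
−ln(0.9) = 0.10536; z = 8020.0 × 0.10536 = 844.99 m.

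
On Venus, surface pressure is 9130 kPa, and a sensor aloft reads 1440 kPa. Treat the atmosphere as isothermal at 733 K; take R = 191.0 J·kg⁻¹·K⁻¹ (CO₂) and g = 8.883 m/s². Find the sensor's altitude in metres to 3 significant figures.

Scale height: H = RT/g = 191.0 × 733 / 8.883 = 15761 m.
Invert the barometric formula: z = H ln(P₀/P).
P₀/P = 9130/1440 = 6.3403; ln(6.3403) = 1.8469.
z = 15761 × 1.8469 = 29109 m.

z ≈ 29100 m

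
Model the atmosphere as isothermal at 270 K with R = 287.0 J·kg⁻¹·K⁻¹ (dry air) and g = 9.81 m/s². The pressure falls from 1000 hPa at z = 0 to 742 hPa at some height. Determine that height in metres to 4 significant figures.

z ≈ 2357 m

Scale height: H = RT/g = 287.0 × 270 / 9.81 = 7899.1 m.
Invert the barometric formula: z = H ln(P₀/P).
P₀/P = 1000/742 = 1.3477; ln(1.3477) = 0.29840.
z = 7899.1 × 0.29840 = 2357.1 m.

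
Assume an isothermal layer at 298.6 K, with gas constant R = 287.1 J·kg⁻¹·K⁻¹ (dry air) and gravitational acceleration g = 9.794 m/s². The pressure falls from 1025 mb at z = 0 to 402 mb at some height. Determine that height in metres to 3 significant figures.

z ≈ 8190 m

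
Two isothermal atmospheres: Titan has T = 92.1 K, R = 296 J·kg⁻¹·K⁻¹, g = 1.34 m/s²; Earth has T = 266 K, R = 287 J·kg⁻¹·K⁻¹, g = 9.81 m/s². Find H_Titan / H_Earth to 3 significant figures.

H = RT/g for each body.
H_Titan = 296 × 92.1 / 1.34 = 20344 m.
H_Earth = 287 × 266 / 9.81 = 7782.1 m.
H_Titan/H_Earth = 20344/7782.1 = 2.6142.

H_Titan/H_Earth ≈ 2.61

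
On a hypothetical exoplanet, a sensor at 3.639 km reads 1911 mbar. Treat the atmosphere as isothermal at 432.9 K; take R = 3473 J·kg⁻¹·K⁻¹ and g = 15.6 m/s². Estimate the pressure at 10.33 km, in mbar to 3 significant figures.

P ≈ 1780 mbar

Scale height: H = RT/g = 3473 × 432.9 / 15.6 = 96376 m.
Between two levels, P₂ = P₁ exp(−Δz/H) with Δz = z₂ − z₁.
Δz = 10330 − 3639.0 = 6691.0 m; Δz/H = 6691.0/96376 = 0.069426.
P₂ = 1911 × exp(−0.069426) = 1911 × 0.93293 = 1782.8 mbar.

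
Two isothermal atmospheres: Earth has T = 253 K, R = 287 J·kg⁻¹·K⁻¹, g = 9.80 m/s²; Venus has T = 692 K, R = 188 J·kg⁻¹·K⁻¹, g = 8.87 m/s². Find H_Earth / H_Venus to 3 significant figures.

H_Earth/H_Venus ≈ 0.505

H = RT/g for each body.
H_Earth = 287 × 253 / 9.80 = 7409.3 m.
H_Venus = 188 × 692 / 8.87 = 14667 m.
H_Earth/H_Venus = 7409.3/14667 = 0.50517.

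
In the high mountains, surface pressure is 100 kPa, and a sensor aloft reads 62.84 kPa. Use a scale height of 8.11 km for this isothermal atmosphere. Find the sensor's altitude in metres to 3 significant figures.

Invert the barometric formula: z = H ln(P₀/P).
P₀/P = 100/62.84 = 1.5913; ln(1.5913) = 0.46455.
z = 8110.0 × 0.46455 = 3767.5 m.

z ≈ 3770 m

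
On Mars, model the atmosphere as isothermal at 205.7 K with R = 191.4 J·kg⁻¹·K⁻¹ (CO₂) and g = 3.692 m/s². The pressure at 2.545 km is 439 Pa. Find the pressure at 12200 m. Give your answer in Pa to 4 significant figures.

Scale height: H = RT/g = 191.4 × 205.7 / 3.692 = 10664 m.
Between two levels, P₂ = P₁ exp(−Δz/H) with Δz = z₂ − z₁.
Δz = 12200 − 2545.0 = 9655.0 m; Δz/H = 9655.0/10664 = 0.90538.
P₂ = 439 × exp(−0.90538) = 439 × 0.40439 = 177.53 Pa.

P ≈ 177.5 Pa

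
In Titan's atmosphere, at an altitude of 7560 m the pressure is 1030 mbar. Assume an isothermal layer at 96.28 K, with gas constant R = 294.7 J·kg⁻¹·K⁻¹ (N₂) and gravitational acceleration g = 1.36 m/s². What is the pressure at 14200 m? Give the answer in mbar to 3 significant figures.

Scale height: H = RT/g = 294.7 × 96.28 / 1.36 = 20863 m.
Between two levels, P₂ = P₁ exp(−Δz/H) with Δz = z₂ − z₁.
Δz = 14200 − 7560.0 = 6640.0 m; Δz/H = 6640.0/20863 = 0.31827.
P₂ = 1030 × exp(−0.31827) = 1030 × 0.72741 = 749.23 mbar.

P ≈ 749 mbar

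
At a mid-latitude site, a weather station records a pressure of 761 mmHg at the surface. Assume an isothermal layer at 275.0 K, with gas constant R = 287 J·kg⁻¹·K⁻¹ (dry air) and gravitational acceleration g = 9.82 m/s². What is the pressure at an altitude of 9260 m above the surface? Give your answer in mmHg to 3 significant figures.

P ≈ 240 mmHg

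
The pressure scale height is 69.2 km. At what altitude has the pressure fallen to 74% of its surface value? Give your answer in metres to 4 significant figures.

Set P/P₀ = exp(−z/H) = 0.74, so z = −H ln(0.74).
−ln(0.74) = 0.30111; z = 69200 × 0.30111 = 20837 m.

z ≈ 20840 m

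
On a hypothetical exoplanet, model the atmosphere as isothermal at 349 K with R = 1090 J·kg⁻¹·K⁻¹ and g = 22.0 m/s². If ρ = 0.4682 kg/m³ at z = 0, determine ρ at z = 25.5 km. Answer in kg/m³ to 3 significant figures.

ρ ≈ 0.107 kg/m³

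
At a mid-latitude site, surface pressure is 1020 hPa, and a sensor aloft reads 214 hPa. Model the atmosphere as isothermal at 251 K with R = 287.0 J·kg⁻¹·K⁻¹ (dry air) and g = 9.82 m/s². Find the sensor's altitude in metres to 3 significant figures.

Scale height: H = RT/g = 287.0 × 251 / 9.82 = 7335.7 m.
Invert the barometric formula: z = H ln(P₀/P).
P₀/P = 1020/214 = 4.7664; ln(4.7664) = 1.5616.
z = 7335.7 × 1.5616 = 11455 m.

z ≈ 11500 m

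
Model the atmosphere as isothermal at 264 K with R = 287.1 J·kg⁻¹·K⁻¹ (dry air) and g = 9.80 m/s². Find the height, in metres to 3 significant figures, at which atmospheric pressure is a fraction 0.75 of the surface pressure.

z ≈ 2220 m

Scale height: H = RT/g = 287.1 × 264 / 9.80 = 7734.1 m.
Set P/P₀ = exp(−z/H) = 0.75, so z = −H ln(0.75).
−ln(0.75) = 0.28768; z = 7734.1 × 0.28768 = 2224.9 m.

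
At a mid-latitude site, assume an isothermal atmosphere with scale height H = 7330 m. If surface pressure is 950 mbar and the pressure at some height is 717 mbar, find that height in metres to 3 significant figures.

z ≈ 2060 m

Invert the barometric formula: z = H ln(P₀/P).
P₀/P = 950/717 = 1.3250; ln(1.3250) = 0.28141.
z = 7330.0 × 0.28141 = 2062.7 m.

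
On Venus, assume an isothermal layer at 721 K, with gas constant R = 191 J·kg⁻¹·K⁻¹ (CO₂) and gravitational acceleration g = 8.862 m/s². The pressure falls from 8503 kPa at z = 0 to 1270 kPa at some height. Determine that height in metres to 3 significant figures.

z ≈ 29500 m

Scale height: H = RT/g = 191 × 721 / 8.862 = 15539 m.
Invert the barometric formula: z = H ln(P₀/P).
P₀/P = 8503/1270 = 6.6953; ln(6.6953) = 1.9014.
z = 15539 × 1.9014 = 29546 m.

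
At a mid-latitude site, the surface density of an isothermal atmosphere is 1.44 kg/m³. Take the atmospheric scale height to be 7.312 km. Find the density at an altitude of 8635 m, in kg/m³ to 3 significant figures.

In an isothermal atmosphere, density decays like pressure: ρ = ρ₀ exp(−z/H).
z/H = 8635.0/7312.0 = 1.1809; exp(−1.1809) = 0.30700.
ρ = 1.44 × 0.30700 = 0.44208 kg/m³.

ρ ≈ 0.442 kg/m³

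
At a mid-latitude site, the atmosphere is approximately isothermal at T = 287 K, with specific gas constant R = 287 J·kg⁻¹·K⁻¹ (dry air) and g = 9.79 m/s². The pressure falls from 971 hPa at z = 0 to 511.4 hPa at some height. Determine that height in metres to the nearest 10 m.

z ≈ 5390 m

Scale height: H = RT/g = 287 × 287 / 9.79 = 8413.6 m.
Invert the barometric formula: z = H ln(P₀/P).
P₀/P = 971/511.4 = 1.8987; ln(1.8987) = 0.64117.
z = 8413.6 × 0.64117 = 5394.5 m.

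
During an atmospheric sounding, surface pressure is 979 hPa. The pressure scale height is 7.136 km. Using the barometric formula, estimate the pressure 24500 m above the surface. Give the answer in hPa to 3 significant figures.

P ≈ 31.6 hPa

Barometric formula: P = P₀ exp(−z/H).
z/H = 24500/7136.0 = 3.4333; exp(−3.4333) = 0.032280.
P = 979 × 0.032280 = 31.602 hPa.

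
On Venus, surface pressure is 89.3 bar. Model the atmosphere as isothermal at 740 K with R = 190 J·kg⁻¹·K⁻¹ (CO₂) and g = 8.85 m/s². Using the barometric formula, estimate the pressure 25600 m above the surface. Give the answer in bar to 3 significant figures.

P ≈ 17.8 bar

Scale height: H = RT/g = 190 × 740 / 8.85 = 15887 m.
Barometric formula: P = P₀ exp(−z/H).
z/H = 25600/15887 = 1.6114; exp(−1.6114) = 0.19961.
P = 89.3 × 0.19961 = 17.825 bar.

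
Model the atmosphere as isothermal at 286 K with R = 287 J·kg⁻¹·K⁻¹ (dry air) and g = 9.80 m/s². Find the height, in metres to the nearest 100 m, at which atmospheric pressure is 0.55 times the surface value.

Scale height: H = RT/g = 287 × 286 / 9.80 = 8375.7 m.
Set P/P₀ = exp(−z/H) = 0.55, so z = −H ln(0.55).
−ln(0.55) = 0.59784; z = 8375.7 × 0.59784 = 5007.3 m.

z ≈ 5000 m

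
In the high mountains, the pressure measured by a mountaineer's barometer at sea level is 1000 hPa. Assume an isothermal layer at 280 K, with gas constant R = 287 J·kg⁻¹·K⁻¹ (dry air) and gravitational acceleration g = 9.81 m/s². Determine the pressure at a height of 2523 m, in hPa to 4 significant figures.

Scale height: H = RT/g = 287 × 280 / 9.81 = 8191.6 m.
Barometric formula: P = P₀ exp(−z/H).
z/H = 2523.0/8191.6 = 0.30800; exp(−0.30800) = 0.73492.
P = 1000 × 0.73492 = 734.92 hPa.

P ≈ 734.9 hPa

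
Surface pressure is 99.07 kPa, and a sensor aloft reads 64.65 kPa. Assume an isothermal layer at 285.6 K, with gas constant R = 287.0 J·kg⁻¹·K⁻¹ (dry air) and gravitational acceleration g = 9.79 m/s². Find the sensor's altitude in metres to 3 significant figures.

z ≈ 3570 m

Scale height: H = RT/g = 287.0 × 285.6 / 9.79 = 8372.5 m.
Invert the barometric formula: z = H ln(P₀/P).
P₀/P = 99.07/64.65 = 1.5324; ln(1.5324) = 0.42684.
z = 8372.5 × 0.42684 = 3573.7 m.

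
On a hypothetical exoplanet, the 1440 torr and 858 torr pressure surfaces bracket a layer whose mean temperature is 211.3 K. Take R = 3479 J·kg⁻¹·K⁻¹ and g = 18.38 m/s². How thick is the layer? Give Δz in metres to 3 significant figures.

Hypsometric equation: Δz = (R T̄/g) ln(P₁/P₂).
R T̄/g = 3479 × 211.3 / 18.38 = 39995 m.
ln(1440/858) = ln(1.6783) = 0.51778.
Δz = 39995 × 0.51778 = 20709 m.

Δz ≈ 20700 m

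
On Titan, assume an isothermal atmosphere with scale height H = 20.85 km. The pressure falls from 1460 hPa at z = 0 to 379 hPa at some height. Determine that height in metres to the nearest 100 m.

Invert the barometric formula: z = H ln(P₀/P).
P₀/P = 1460/379 = 3.8522; ln(3.8522) = 1.3486.
z = 20850 × 1.3486 = 28118 m.

z ≈ 28100 m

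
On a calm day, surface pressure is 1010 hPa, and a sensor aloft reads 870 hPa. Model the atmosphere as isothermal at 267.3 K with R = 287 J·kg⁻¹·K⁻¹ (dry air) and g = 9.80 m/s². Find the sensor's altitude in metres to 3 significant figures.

Scale height: H = RT/g = 287 × 267.3 / 9.80 = 7828.1 m.
Invert the barometric formula: z = H ln(P₀/P).
P₀/P = 1010/870 = 1.1609; ln(1.1609) = 0.14920.
z = 7828.1 × 0.14920 = 1168.0 m.

z ≈ 1170 m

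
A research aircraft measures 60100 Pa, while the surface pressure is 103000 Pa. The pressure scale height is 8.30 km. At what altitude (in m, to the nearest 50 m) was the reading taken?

z ≈ 4450 m

Invert the barometric formula: z = H ln(P₀/P).
P₀/P = 103000/60100 = 1.7138; ln(1.7138) = 0.53871.
z = 8300.0 × 0.53871 = 4471.3 m.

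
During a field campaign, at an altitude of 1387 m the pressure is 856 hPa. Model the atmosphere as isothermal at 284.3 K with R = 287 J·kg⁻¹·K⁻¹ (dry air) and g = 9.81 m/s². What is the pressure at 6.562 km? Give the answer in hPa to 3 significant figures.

Scale height: H = RT/g = 287 × 284.3 / 9.81 = 8317.4 m.
Between two levels, P₂ = P₁ exp(−Δz/H) with Δz = z₂ − z₁.
Δz = 6562.0 − 1387.0 = 5175.0 m; Δz/H = 5175.0/8317.4 = 0.62219.
P₂ = 856 × exp(−0.62219) = 856 × 0.53677 = 459.48 hPa.

P ≈ 459 hPa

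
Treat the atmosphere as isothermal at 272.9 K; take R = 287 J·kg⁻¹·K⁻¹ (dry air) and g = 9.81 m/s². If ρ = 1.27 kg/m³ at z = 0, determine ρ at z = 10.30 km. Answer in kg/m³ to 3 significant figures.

Scale height: H = RT/g = 287 × 272.9 / 9.81 = 7983.9 m.
In an isothermal atmosphere, density decays like pressure: ρ = ρ₀ exp(−z/H).
z/H = 10300/7983.9 = 1.2901; exp(−1.2901) = 0.27524.
ρ = 1.27 × 0.27524 = 0.34955 kg/m³.

ρ ≈ 0.350 kg/m³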